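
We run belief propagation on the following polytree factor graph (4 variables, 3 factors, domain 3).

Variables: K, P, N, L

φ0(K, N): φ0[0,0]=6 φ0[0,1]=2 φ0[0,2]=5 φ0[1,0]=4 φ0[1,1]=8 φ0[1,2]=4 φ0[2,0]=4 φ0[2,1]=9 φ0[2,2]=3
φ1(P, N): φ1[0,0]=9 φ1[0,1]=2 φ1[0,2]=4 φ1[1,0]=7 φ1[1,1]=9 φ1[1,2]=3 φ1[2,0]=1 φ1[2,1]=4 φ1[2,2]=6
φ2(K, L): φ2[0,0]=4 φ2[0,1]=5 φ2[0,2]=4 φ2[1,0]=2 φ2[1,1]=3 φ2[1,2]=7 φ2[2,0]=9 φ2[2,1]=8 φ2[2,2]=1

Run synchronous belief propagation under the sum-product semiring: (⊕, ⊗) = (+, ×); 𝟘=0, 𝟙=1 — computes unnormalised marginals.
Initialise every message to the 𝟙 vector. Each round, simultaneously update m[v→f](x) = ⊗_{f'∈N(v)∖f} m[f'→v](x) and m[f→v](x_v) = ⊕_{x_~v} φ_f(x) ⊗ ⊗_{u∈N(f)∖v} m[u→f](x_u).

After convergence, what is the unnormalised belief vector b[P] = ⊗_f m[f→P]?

init: all messages = 𝟙 over 3 values
r1 m[φ0→K] = [13, 16, 16]
r1 m[φ0→N] = [14, 19, 12]
r1 m[φ1→P] = [15, 19, 11]
r1 m[φ1→N] = [17, 15, 13]
r1 m[φ2→K] = [13, 12, 18]
r1 m[φ2→L] = [15, 16, 12]
r1 m[K→φ0] = [1, 1, 1]
r1 m[K→φ2] = [1, 1, 1]
r1 m[P→φ1] = [1, 1, 1]
r1 m[N→φ0] = [1, 1, 1]
r1 m[N→φ1] = [1, 1, 1]
r1 m[L→φ2] = [1, 1, 1]
r2 m[φ0→K] = [13, 16, 16]
r2 m[φ0→N] = [14, 19, 12]
r2 m[φ1→P] = [15, 19, 11]
r2 m[φ1→N] = [17, 15, 13]
r2 m[φ2→K] = [13, 12, 18]
r2 m[φ2→L] = [15, 16, 12]
r2 m[K→φ0] = [13, 12, 18]
r2 m[K→φ2] = [13, 16, 16]
r2 m[P→φ1] = [1, 1, 1]
r2 m[N→φ0] = [17, 15, 13]
r2 m[N→φ1] = [14, 19, 12]
r2 m[L→φ2] = [1, 1, 1]
r3 m[φ0→K] = [197, 240, 242]
r3 m[φ0→N] = [198, 284, 167]
r3 m[φ1→P] = [212, 305, 162]
r3 m[φ1→N] = [17, 15, 13]
r3 m[φ2→K] = [13, 12, 18]
r3 m[φ2→L] = [228, 241, 180]
r3 m[K→φ0] = [13, 12, 18]
r3 m[K→φ2] = [13, 16, 16]
r3 m[P→φ1] = [1, 1, 1]
r3 m[N→φ0] = [17, 15, 13]
r3 m[N→φ1] = [14, 19, 12]
r3 m[L→φ2] = [1, 1, 1]
r4 m[φ0→K] = [197, 240, 242]
r4 m[φ0→N] = [198, 284, 167]
r4 m[φ1→P] = [212, 305, 162]
r4 m[φ1→N] = [17, 15, 13]
r4 m[φ2→K] = [13, 12, 18]
r4 m[φ2→L] = [228, 241, 180]
r4 m[K→φ0] = [13, 12, 18]
r4 m[K→φ2] = [197, 240, 242]
r4 m[P→φ1] = [1, 1, 1]
r4 m[N→φ0] = [17, 15, 13]
r4 m[N→φ1] = [198, 284, 167]
r4 m[L→φ2] = [1, 1, 1]
r5 m[φ0→K] = [197, 240, 242]
r5 m[φ0→N] = [198, 284, 167]
r5 m[φ1→P] = [3018, 4443, 2336]
r5 m[φ1→N] = [17, 15, 13]
r5 m[φ2→K] = [13, 12, 18]
r5 m[φ2→L] = [3446, 3641, 2710]
r5 m[K→φ0] = [13, 12, 18]
r5 m[K→φ2] = [197, 240, 242]
r5 m[P→φ1] = [1, 1, 1]
r5 m[N→φ0] = [17, 15, 13]
r5 m[N→φ1] = [198, 284, 167]
r5 m[L→φ2] = [1, 1, 1]
r6 m[φ0→K] = [197, 240, 242]
r6 m[φ0→N] = [198, 284, 167]
r6 m[φ1→P] = [3018, 4443, 2336]
r6 m[φ1→N] = [17, 15, 13]
r6 m[φ2→K] = [13, 12, 18]
r6 m[φ2→L] = [3446, 3641, 2710]
r6 m[K→φ0] = [13, 12, 18]
r6 m[K→φ2] = [197, 240, 242]
r6 m[P→φ1] = [1, 1, 1]
r6 m[N→φ0] = [17, 15, 13]
r6 m[N→φ1] = [198, 284, 167]
r6 m[L→φ2] = [1, 1, 1]
fixed point reached at round 6
b[P] = ⊗ incoming = [3018, 4443, 2336]

b[P] = [3018, 4443, 2336]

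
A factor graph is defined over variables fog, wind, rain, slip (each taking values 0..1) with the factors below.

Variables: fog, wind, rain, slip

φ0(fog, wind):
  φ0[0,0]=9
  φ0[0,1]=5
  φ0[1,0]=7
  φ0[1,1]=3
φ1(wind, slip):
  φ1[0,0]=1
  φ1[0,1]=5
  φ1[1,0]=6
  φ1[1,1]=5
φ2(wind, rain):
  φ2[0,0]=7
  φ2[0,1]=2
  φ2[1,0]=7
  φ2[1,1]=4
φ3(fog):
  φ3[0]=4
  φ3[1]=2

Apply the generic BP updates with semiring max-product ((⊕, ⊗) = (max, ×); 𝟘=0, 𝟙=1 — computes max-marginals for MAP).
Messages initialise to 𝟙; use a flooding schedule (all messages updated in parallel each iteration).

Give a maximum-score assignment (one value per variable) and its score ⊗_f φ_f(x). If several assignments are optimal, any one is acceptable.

init: all messages = 𝟙 over 2 values
r1 m[φ0→fog] = [9, 7]
r1 m[φ0→wind] = [9, 5]
r1 m[φ1→wind] = [5, 6]
r1 m[φ1→slip] = [6, 5]
r1 m[φ2→wind] = [7, 7]
r1 m[φ2→rain] = [7, 4]
r1 m[φ3→fog] = [4, 2]
r1 m[fog→φ0] = [1, 1]
r1 m[fog→φ3] = [1, 1]
r1 m[wind→φ0] = [1, 1]
r1 m[wind→φ1] = [1, 1]
r1 m[wind→φ2] = [1, 1]
r1 m[rain→φ2] = [1, 1]
r1 m[slip→φ1] = [1, 1]
r2 m[φ0→fog] = [9, 7]
r2 m[φ0→wind] = [9, 5]
r2 m[φ1→wind] = [5, 6]
r2 m[φ1→slip] = [6, 5]
r2 m[φ2→wind] = [7, 7]
r2 m[φ2→rain] = [7, 4]
r2 m[φ3→fog] = [4, 2]
r2 m[fog→φ0] = [4, 2]
r2 m[fog→φ3] = [9, 7]
r2 m[wind→φ0] = [35, 42]
r2 m[wind→φ1] = [63, 35]
r2 m[wind→φ2] = [45, 30]
r2 m[rain→φ2] = [1, 1]
r2 m[slip→φ1] = [1, 1]
r3 m[φ0→fog] = [315, 245]
r3 m[φ0→wind] = [36, 20]
r3 m[φ1→wind] = [5, 6]
r3 m[φ1→slip] = [210, 315]
r3 m[φ2→wind] = [7, 7]
r3 m[φ2→rain] = [315, 120]
r3 m[φ3→fog] = [4, 2]
r3 m[fog→φ0] = [4, 2]
r3 m[fog→φ3] = [9, 7]
r3 m[wind→φ0] = [35, 42]
r3 m[wind→φ1] = [63, 35]
r3 m[wind→φ2] = [45, 30]
r3 m[rain→φ2] = [1, 1]
r3 m[slip→φ1] = [1, 1]
r4 m[φ0→fog] = [315, 245]
r4 m[φ0→wind] = [36, 20]
r4 m[φ1→wind] = [5, 6]
r4 m[φ1→slip] = [210, 315]
r4 m[φ2→wind] = [7, 7]
r4 m[φ2→rain] = [315, 120]
r4 m[φ3→fog] = [4, 2]
r4 m[fog→φ0] = [4, 2]
r4 m[fog→φ3] = [315, 245]
r4 m[wind→φ0] = [35, 42]
r4 m[wind→φ1] = [252, 140]
r4 m[wind→φ2] = [180, 120]
r4 m[rain→φ2] = [1, 1]
r4 m[slip→φ1] = [1, 1]
r5 m[φ0→fog] = [315, 245]
r5 m[φ0→wind] = [36, 20]
r5 m[φ1→wind] = [5, 6]
r5 m[φ1→slip] = [840, 1260]
r5 m[φ2→wind] = [7, 7]
r5 m[φ2→rain] = [1260, 480]
r5 m[φ3→fog] = [4, 2]
r5 m[fog→φ0] = [4, 2]
r5 m[fog→φ3] = [315, 245]
r5 m[wind→φ0] = [35, 42]
r5 m[wind→φ1] = [252, 140]
r5 m[wind→φ2] = [180, 120]
r5 m[rain→φ2] = [1, 1]
r5 m[slip→φ1] = [1, 1]
r6 m[φ0→fog] = [315, 245]
r6 m[φ0→wind] = [36, 20]
r6 m[φ1→wind] = [5, 6]
r6 m[φ1→slip] = [840, 1260]
r6 m[φ2→wind] = [7, 7]
r6 m[φ2→rain] = [1260, 480]
r6 m[φ3→fog] = [4, 2]
r6 m[fog→φ0] = [4, 2]
r6 m[fog→φ3] = [315, 245]
r6 m[wind→φ0] = [35, 42]
r6 m[wind→φ1] = [252, 140]
r6 m[wind→φ2] = [180, 120]
r6 m[rain→φ2] = [1, 1]
r6 m[slip→φ1] = [1, 1]
fixed point reached at round 6
traceback from fog: (fog=0, wind=0, rain=0, slip=1), score=1260

assignment: (fog=0, wind=0, rain=0, slip=1); score = 1260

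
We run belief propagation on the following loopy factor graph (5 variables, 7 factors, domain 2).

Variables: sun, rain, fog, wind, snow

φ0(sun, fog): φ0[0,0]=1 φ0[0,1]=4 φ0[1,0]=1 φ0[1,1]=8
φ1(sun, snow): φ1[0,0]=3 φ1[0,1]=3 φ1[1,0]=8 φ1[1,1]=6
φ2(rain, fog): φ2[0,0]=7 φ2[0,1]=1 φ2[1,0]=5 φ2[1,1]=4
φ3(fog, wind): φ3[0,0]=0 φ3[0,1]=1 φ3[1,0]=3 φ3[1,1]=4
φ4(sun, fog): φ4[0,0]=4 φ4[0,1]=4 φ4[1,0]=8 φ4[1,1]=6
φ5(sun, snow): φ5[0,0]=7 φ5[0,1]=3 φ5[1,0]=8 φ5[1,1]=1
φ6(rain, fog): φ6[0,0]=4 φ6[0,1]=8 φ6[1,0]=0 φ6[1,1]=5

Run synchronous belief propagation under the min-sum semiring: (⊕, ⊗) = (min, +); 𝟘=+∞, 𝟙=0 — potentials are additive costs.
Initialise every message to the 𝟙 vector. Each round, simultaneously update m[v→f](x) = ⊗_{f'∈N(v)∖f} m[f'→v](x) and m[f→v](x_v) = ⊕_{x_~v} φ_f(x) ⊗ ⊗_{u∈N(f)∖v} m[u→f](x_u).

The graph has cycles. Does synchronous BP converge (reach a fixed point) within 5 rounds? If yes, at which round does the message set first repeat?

NOT CONVERGED within 5 rounds

init: all messages = 𝟙 over 2 values
r1 m[φ0→sun] = [1, 1]
r1 m[φ0→fog] = [1, 4]
r1 m[φ1→sun] = [3, 6]
r1 m[φ1→snow] = [3, 3]
r1 m[φ2→rain] = [1, 4]
r1 m[φ2→fog] = [5, 1]
r1 m[φ3→fog] = [0, 3]
r1 m[φ3→wind] = [0, 1]
r1 m[φ4→sun] = [4, 6]
r1 m[φ4→fog] = [4, 4]
r1 m[φ5→sun] = [3, 1]
r1 m[φ5→snow] = [7, 1]
r1 m[φ6→rain] = [4, 0]
r1 m[φ6→fog] = [0, 5]
r1 m[sun→φ0] = [0, 0]
r1 m[sun→φ1] = [0, 0]
r1 m[sun→φ4] = [0, 0]
r1 m[sun→φ5] = [0, 0]
r1 m[rain→φ2] = [0, 0]
r1 m[rain→φ6] = [0, 0]
r1 m[fog→φ0] = [0, 0]
r1 m[fog→φ2] = [0, 0]
r1 m[fog→φ3] = [0, 0]
r1 m[fog→φ4] = [0, 0]
r1 m[fog→φ6] = [0, 0]
r1 m[wind→φ3] = [0, 0]
r1 m[snow→φ1] = [0, 0]
r1 m[snow→φ5] = [0, 0]
r2 m[φ0→sun] = [1, 1]
r2 m[φ0→fog] = [1, 4]
r2 m[φ1→sun] = [3, 6]
r2 m[φ1→snow] = [3, 3]
r2 m[φ2→rain] = [1, 4]
r2 m[φ2→fog] = [5, 1]
r2 m[φ3→fog] = [0, 3]
r2 m[φ3→wind] = [0, 1]
r2 m[φ4→sun] = [4, 6]
r2 m[φ4→fog] = [4, 4]
r2 m[φ5→sun] = [3, 1]
r2 m[φ5→snow] = [7, 1]
r2 m[φ6→rain] = [4, 0]
r2 m[φ6→fog] = [0, 5]
r2 m[sun→φ0] = [10, 13]
r2 m[sun→φ1] = [8, 8]
r2 m[sun→φ4] = [7, 8]
r2 m[sun→φ5] = [8, 13]
r2 m[rain→φ2] = [4, 0]
r2 m[rain→φ6] = [1, 4]
r2 m[fog→φ0] = [9, 13]
r2 m[fog→φ2] = [5, 16]
r2 m[fog→φ3] = [10, 14]
r2 m[fog→φ4] = [6, 13]
r2 m[fog→φ6] = [10, 12]
r2 m[wind→φ3] = [0, 0]
r2 m[snow→φ1] = [7, 1]
r2 m[snow→φ5] = [3, 3]
r3 m[φ0→sun] = [10, 10]
r3 m[φ0→fog] = [11, 14]
r3 m[φ1→sun] = [4, 7]
r3 m[φ1→snow] = [11, 11]
r3 m[φ2→rain] = [12, 10]
r3 m[φ2→fog] = [5, 4]
r3 m[φ3→fog] = [0, 3]
r3 m[φ3→wind] = [10, 11]
r3 m[φ4→sun] = [10, 14]
r3 m[φ4→fog] = [11, 11]
r3 m[φ5→sun] = [6, 4]
r3 m[φ5→snow] = [15, 11]
r3 m[φ6→rain] = [14, 10]
r3 m[φ6→fog] = [4, 9]
r3 m[sun→φ0] = [10, 13]
r3 m[sun→φ1] = [8, 8]
r3 m[sun→φ4] = [7, 8]
r3 m[sun→φ5] = [8, 13]
r3 m[rain→φ2] = [4, 0]
r3 m[rain→φ6] = [1, 4]
r3 m[fog→φ0] = [9, 13]
r3 m[fog→φ2] = [5, 16]
r3 m[fog→φ3] = [10, 14]
r3 m[fog→φ4] = [6, 13]
r3 m[fog→φ6] = [10, 12]
r3 m[wind→φ3] = [0, 0]
r3 m[snow→φ1] = [7, 1]
r3 m[snow→φ5] = [3, 3]
r4 m[φ0→sun] = [10, 10]
r4 m[φ0→fog] = [11, 14]
r4 m[φ1→sun] = [4, 7]
r4 m[φ1→snow] = [11, 11]
r4 m[φ2→rain] = [12, 10]
r4 m[φ2→fog] = [5, 4]
r4 m[φ3→fog] = [0, 3]
r4 m[φ3→wind] = [10, 11]
r4 m[φ4→sun] = [10, 14]
r4 m[φ4→fog] = [11, 11]
r4 m[φ5→sun] = [6, 4]
r4 m[φ5→snow] = [15, 11]
r4 m[φ6→rain] = [14, 10]
r4 m[φ6→fog] = [4, 9]
r4 m[sun→φ0] = [20, 25]
r4 m[sun→φ1] = [26, 28]
r4 m[sun→φ4] = [20, 21]
r4 m[sun→φ5] = [24, 31]
r4 m[rain→φ2] = [14, 10]
r4 m[rain→φ6] = [12, 10]
r4 m[fog→φ0] = [20, 27]
r4 m[fog→φ2] = [26, 37]
r4 m[fog→φ3] = [31, 38]
r4 m[fog→φ4] = [20, 30]
r4 m[fog→φ6] = [27, 32]
r4 m[wind→φ3] = [0, 0]
r4 m[snow→φ1] = [15, 11]
r4 m[snow→φ5] = [11, 11]
r5 m[φ0→sun] = [21, 21]
r5 m[φ0→fog] = [21, 24]
r5 m[φ1→sun] = [14, 17]
r5 m[φ1→snow] = [29, 29]
r5 m[φ2→rain] = [33, 31]
r5 m[φ2→fog] = [15, 14]
r5 m[φ3→fog] = [0, 3]
r5 m[φ3→wind] = [31, 32]
r5 m[φ4→sun] = [24, 28]
r5 m[φ4→fog] = [24, 24]
r5 m[φ5→sun] = [14, 12]
r5 m[φ5→snow] = [31, 27]
r5 m[φ6→rain] = [31, 27]
r5 m[φ6→fog] = [10, 15]
r5 m[sun→φ0] = [20, 25]
r5 m[sun→φ1] = [26, 28]
r5 m[sun→φ4] = [20, 21]
r5 m[sun→φ5] = [24, 31]
r5 m[rain→φ2] = [14, 10]
r5 m[rain→φ6] = [12, 10]
r5 m[fog→φ0] = [20, 27]
r5 m[fog→φ2] = [26, 37]
r5 m[fog→φ3] = [31, 38]
r5 m[fog→φ4] = [20, 30]
r5 m[fog→φ6] = [27, 32]
r5 m[wind→φ3] = [0, 0]
r5 m[snow→φ1] = [15, 11]
r5 m[snow→φ5] = [11, 11]
no fixed point within 5 rounds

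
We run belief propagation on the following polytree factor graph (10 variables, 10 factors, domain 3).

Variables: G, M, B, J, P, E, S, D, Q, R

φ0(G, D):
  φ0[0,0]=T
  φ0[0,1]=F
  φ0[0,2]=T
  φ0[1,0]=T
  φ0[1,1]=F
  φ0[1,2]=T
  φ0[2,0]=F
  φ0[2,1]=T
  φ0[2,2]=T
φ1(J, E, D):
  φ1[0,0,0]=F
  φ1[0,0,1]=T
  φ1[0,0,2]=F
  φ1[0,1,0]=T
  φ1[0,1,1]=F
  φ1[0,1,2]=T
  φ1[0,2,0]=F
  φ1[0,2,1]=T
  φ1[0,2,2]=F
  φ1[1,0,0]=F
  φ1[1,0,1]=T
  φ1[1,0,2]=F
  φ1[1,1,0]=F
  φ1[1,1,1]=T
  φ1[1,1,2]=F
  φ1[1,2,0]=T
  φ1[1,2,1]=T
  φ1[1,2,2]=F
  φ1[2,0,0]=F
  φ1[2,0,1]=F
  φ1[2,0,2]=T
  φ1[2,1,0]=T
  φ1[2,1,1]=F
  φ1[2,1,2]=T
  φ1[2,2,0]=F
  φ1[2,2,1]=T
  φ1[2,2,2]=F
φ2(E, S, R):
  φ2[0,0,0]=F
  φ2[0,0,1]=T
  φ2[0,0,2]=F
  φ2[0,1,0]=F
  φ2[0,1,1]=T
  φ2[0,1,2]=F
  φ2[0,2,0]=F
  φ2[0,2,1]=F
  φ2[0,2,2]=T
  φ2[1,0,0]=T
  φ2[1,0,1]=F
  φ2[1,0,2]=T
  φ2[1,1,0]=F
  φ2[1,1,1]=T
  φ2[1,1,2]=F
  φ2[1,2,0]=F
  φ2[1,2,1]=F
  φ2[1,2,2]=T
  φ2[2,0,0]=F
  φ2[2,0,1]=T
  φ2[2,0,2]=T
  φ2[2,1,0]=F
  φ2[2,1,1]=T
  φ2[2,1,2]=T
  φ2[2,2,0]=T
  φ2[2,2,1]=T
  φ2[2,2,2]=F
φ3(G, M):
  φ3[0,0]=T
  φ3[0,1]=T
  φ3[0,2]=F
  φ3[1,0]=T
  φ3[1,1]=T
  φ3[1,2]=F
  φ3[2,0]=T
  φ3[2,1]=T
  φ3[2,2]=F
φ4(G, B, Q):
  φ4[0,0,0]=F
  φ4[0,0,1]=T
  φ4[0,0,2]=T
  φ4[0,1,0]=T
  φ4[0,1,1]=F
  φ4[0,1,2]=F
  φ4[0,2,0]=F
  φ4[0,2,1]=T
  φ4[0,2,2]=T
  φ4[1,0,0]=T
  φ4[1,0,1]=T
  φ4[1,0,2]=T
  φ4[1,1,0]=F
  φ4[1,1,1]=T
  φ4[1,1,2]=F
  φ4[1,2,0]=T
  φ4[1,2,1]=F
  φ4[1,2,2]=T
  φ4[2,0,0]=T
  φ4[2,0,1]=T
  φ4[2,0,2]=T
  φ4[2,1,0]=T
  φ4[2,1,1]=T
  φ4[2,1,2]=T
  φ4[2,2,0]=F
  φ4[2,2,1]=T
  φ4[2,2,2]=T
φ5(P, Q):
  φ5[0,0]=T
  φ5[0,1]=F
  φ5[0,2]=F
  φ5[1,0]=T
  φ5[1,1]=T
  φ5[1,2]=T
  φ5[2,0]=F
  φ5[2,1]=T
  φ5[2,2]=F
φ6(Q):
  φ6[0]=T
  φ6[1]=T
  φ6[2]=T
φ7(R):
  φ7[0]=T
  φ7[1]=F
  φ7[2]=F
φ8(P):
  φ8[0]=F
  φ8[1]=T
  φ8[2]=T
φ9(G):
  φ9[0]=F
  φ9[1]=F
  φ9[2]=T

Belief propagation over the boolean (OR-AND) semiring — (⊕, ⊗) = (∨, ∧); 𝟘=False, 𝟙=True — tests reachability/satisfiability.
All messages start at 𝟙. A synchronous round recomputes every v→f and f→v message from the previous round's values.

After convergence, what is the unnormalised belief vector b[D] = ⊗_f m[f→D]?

b[D] = [F, T, T]

init: all messages = 𝟙 over 3 values
r1 m[φ0→G] = [T, T, T]
r1 m[φ0→D] = [T, T, T]
r1 m[φ1→J] = [T, T, T]
r1 m[φ1→E] = [T, T, T]
r1 m[φ1→D] = [T, T, T]
r1 m[φ2→E] = [T, T, T]
r1 m[φ2→S] = [T, T, T]
r1 m[φ2→R] = [T, T, T]
r1 m[φ3→G] = [T, T, T]
r1 m[φ3→M] = [T, T, F]
r1 m[φ4→G] = [T, T, T]
r1 m[φ4→B] = [T, T, T]
r1 m[φ4→Q] = [T, T, T]
r1 m[φ5→P] = [T, T, T]
r1 m[φ5→Q] = [T, T, T]
r1 m[φ6→Q] = [T, T, T]
r1 m[φ7→R] = [T, F, F]
r1 m[φ8→P] = [F, T, T]
r1 m[φ9→G] = [F, F, T]
r1 m[G→φ0] = [T, T, T]
r1 m[G→φ3] = [T, T, T]
r1 m[G→φ4] = [T, T, T]
r1 m[G→φ9] = [T, T, T]
r1 m[M→φ3] = [T, T, T]
r1 m[B→φ4] = [T, T, T]
r1 m[J→φ1] = [T, T, T]
r1 m[P→φ5] = [T, T, T]
r1 m[P→φ8] = [T, T, T]
r1 m[E→φ1] = [T, T, T]
r1 m[E→φ2] = [T, T, T]
r1 m[S→φ2] = [T, T, T]
r1 m[D→φ0] = [T, T, T]
r1 m[D→φ1] = [T, T, T]
r1 m[Q→φ4] = [T, T, T]
r1 m[Q→φ5] = [T, T, T]
r1 m[Q→φ6] = [T, T, T]
r1 m[R→φ2] = [T, T, T]
r1 m[R→φ7] = [T, T, T]
r2 m[φ0→G] = [T, T, T]
r2 m[φ0→D] = [T, T, T]
r2 m[φ1→J] = [T, T, T]
r2 m[φ1→E] = [T, T, T]
r2 m[φ1→D] = [T, T, T]
r2 m[φ2→E] = [T, T, T]
r2 m[φ2→S] = [T, T, T]
r2 m[φ2→R] = [T, T, T]
r2 m[φ3→G] = [T, T, T]
r2 m[φ3→M] = [T, T, F]
r2 m[φ4→G] = [T, T, T]
r2 m[φ4→B] = [T, T, T]
r2 m[φ4→Q] = [T, T, T]
r2 m[φ5→P] = [T, T, T]
r2 m[φ5→Q] = [T, T, T]
r2 m[φ6→Q] = [T, T, T]
r2 m[φ7→R] = [T, F, F]
r2 m[φ8→P] = [F, T, T]
r2 m[φ9→G] = [F, F, T]
r2 m[G→φ0] = [F, F, T]
r2 m[G→φ3] = [F, F, T]
r2 m[G→φ4] = [F, F, T]
r2 m[G→φ9] = [T, T, T]
r2 m[M→φ3] = [T, T, T]
r2 m[B→φ4] = [T, T, T]
r2 m[J→φ1] = [T, T, T]
r2 m[P→φ5] = [F, T, T]
r2 m[P→φ8] = [T, T, T]
r2 m[E→φ1] = [T, T, T]
r2 m[E→φ2] = [T, T, T]
r2 m[S→φ2] = [T, T, T]
r2 m[D→φ0] = [T, T, T]
r2 m[D→φ1] = [T, T, T]
r2 m[Q→φ4] = [T, T, T]
r2 m[Q→φ5] = [T, T, T]
r2 m[Q→φ6] = [T, T, T]
r2 m[R→φ2] = [T, F, F]
r2 m[R→φ7] = [T, T, T]
r3 m[φ0→G] = [T, T, T]
r3 m[φ0→D] = [F, T, T]
r3 m[φ1→J] = [T, T, T]
r3 m[φ1→E] = [T, T, T]
r3 m[φ1→D] = [T, T, T]
r3 m[φ2→E] = [F, T, T]
r3 m[φ2→S] = [T, F, T]
r3 m[φ2→R] = [T, T, T]
r3 m[φ3→G] = [T, T, T]
r3 m[φ3→M] = [T, T, F]
r3 m[φ4→G] = [T, T, T]
r3 m[φ4→B] = [T, T, T]
r3 m[φ4→Q] = [T, T, T]
r3 m[φ5→P] = [T, T, T]
r3 m[φ5→Q] = [T, T, T]
r3 m[φ6→Q] = [T, T, T]
r3 m[φ7→R] = [T, F, F]
r3 m[φ8→P] = [F, T, T]
r3 m[φ9→G] = [F, F, T]
r3 m[G→φ0] = [F, F, T]
r3 m[G→φ3] = [F, F, T]
r3 m[G→φ4] = [F, F, T]
r3 m[G→φ9] = [T, T, T]
r3 m[M→φ3] = [T, T, T]
r3 m[B→φ4] = [T, T, T]
r3 m[J→φ1] = [T, T, T]
r3 m[P→φ5] = [F, T, T]
r3 m[P→φ8] = [T, T, T]
r3 m[E→φ1] = [T, T, T]
r3 m[E→φ2] = [T, T, T]
r3 m[S→φ2] = [T, T, T]
r3 m[D→φ0] = [T, T, T]
r3 m[D→φ1] = [T, T, T]
r3 m[Q→φ4] = [T, T, T]
r3 m[Q→φ5] = [T, T, T]
r3 m[Q→φ6] = [T, T, T]
r3 m[R→φ2] = [T, F, F]
r3 m[R→φ7] = [T, T, T]
r4 m[φ0→G] = [T, T, T]
r4 m[φ0→D] = [F, T, T]
r4 m[φ1→J] = [T, T, T]
r4 m[φ1→E] = [T, T, T]
r4 m[φ1→D] = [T, T, T]
r4 m[φ2→E] = [F, T, T]
r4 m[φ2→S] = [T, F, T]
r4 m[φ2→R] = [T, T, T]
r4 m[φ3→G] = [T, T, T]
r4 m[φ3→M] = [T, T, F]
r4 m[φ4→G] = [T, T, T]
r4 m[φ4→B] = [T, T, T]
r4 m[φ4→Q] = [T, T, T]
r4 m[φ5→P] = [T, T, T]
r4 m[φ5→Q] = [T, T, T]
r4 m[φ6→Q] = [T, T, T]
r4 m[φ7→R] = [T, F, F]
r4 m[φ8→P] = [F, T, T]
r4 m[φ9→G] = [F, F, T]
r4 m[G→φ0] = [F, F, T]
r4 m[G→φ3] = [F, F, T]
r4 m[G→φ4] = [F, F, T]
r4 m[G→φ9] = [T, T, T]
r4 m[M→φ3] = [T, T, T]
r4 m[B→φ4] = [T, T, T]
r4 m[J→φ1] = [T, T, T]
r4 m[P→φ5] = [F, T, T]
r4 m[P→φ8] = [T, T, T]
r4 m[E→φ1] = [F, T, T]
r4 m[E→φ2] = [T, T, T]
r4 m[S→φ2] = [T, T, T]
r4 m[D→φ0] = [T, T, T]
r4 m[D→φ1] = [F, T, T]
r4 m[Q→φ4] = [T, T, T]
r4 m[Q→φ5] = [T, T, T]
r4 m[Q→φ6] = [T, T, T]
r4 m[R→φ2] = [T, F, F]
r4 m[R→φ7] = [T, T, T]
r5 m[φ0→G] = [T, T, T]
r5 m[φ0→D] = [F, T, T]
r5 m[φ1→J] = [T, T, T]
r5 m[φ1→E] = [T, T, T]
r5 m[φ1→D] = [T, T, T]
r5 m[φ2→E] = [F, T, T]
r5 m[φ2→S] = [T, F, T]
r5 m[φ2→R] = [T, T, T]
r5 m[φ3→G] = [T, T, T]
r5 m[φ3→M] = [T, T, F]
r5 m[φ4→G] = [T, T, T]
r5 m[φ4→B] = [T, T, T]
r5 m[φ4→Q] = [T, T, T]
r5 m[φ5→P] = [T, T, T]
r5 m[φ5→Q] = [T, T, T]
r5 m[φ6→Q] = [T, T, T]
r5 m[φ7→R] = [T, F, F]
r5 m[φ8→P] = [F, T, T]
r5 m[φ9→G] = [F, F, T]
r5 m[G→φ0] = [F, F, T]
r5 m[G→φ3] = [F, F, T]
r5 m[G→φ4] = [F, F, T]
r5 m[G→φ9] = [T, T, T]
r5 m[M→φ3] = [T, T, T]
r5 m[B→φ4] = [T, T, T]
r5 m[J→φ1] = [T, T, T]
r5 m[P→φ5] = [F, T, T]
r5 m[P→φ8] = [T, T, T]
r5 m[E→φ1] = [F, T, T]
r5 m[E→φ2] = [T, T, T]
r5 m[S→φ2] = [T, T, T]
r5 m[D→φ0] = [T, T, T]
r5 m[D→φ1] = [F, T, T]
r5 m[Q→φ4] = [T, T, T]
r5 m[Q→φ5] = [T, T, T]
r5 m[Q→φ6] = [T, T, T]
r5 m[R→φ2] = [T, F, F]
r5 m[R→φ7] = [T, T, T]
fixed point reached at round 5
b[D] = ⊗ incoming = [F, T, T]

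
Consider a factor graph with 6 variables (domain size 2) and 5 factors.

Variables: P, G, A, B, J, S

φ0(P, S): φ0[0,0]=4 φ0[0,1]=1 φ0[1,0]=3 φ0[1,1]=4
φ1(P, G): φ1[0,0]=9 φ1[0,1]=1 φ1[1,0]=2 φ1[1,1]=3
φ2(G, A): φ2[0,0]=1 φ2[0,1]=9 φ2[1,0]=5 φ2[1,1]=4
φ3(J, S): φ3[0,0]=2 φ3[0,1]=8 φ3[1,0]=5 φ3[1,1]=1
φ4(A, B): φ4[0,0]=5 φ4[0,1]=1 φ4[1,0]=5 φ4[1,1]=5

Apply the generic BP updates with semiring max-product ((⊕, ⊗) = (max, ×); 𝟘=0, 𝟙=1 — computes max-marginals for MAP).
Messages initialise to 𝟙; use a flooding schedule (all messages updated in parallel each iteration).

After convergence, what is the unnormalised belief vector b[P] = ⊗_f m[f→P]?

init: all messages = 𝟙 over 2 values
r1 m[φ0→P] = [4, 4]
r1 m[φ0→S] = [4, 4]
r1 m[φ1→P] = [9, 3]
r1 m[φ1→G] = [9, 3]
r1 m[φ2→G] = [9, 5]
r1 m[φ2→A] = [5, 9]
r1 m[φ3→J] = [8, 5]
r1 m[φ3→S] = [5, 8]
r1 m[φ4→A] = [5, 5]
r1 m[φ4→B] = [5, 5]
r1 m[P→φ0] = [1, 1]
r1 m[P→φ1] = [1, 1]
r1 m[G→φ1] = [1, 1]
r1 m[G→φ2] = [1, 1]
r1 m[A→φ2] = [1, 1]
r1 m[A→φ4] = [1, 1]
r1 m[B→φ4] = [1, 1]
r1 m[J→φ3] = [1, 1]
r1 m[S→φ0] = [1, 1]
r1 m[S→φ3] = [1, 1]
r2 m[φ0→P] = [4, 4]
r2 m[φ0→S] = [4, 4]
r2 m[φ1→P] = [9, 3]
r2 m[φ1→G] = [9, 3]
r2 m[φ2→G] = [9, 5]
r2 m[φ2→A] = [5, 9]
r2 m[φ3→J] = [8, 5]
r2 m[φ3→S] = [5, 8]
r2 m[φ4→A] = [5, 5]
r2 m[φ4→B] = [5, 5]
r2 m[P→φ0] = [9, 3]
r2 m[P→φ1] = [4, 4]
r2 m[G→φ1] = [9, 5]
r2 m[G→φ2] = [9, 3]
r2 m[A→φ2] = [5, 5]
r2 m[A→φ4] = [5, 9]
r2 m[B→φ4] = [1, 1]
r2 m[J→φ3] = [1, 1]
r2 m[S→φ0] = [5, 8]
r2 m[S→φ3] = [4, 4]
r3 m[φ0→P] = [20, 32]
r3 m[φ0→S] = [36, 12]
r3 m[φ1→P] = [81, 18]
r3 m[φ1→G] = [36, 12]
r3 m[φ2→G] = [45, 25]
r3 m[φ2→A] = [15, 81]
r3 m[φ3→J] = [32, 20]
r3 m[φ3→S] = [5, 8]
r3 m[φ4→A] = [5, 5]
r3 m[φ4→B] = [45, 45]
r3 m[P→φ0] = [9, 3]
r3 m[P→φ1] = [4, 4]
r3 m[G→φ1] = [9, 5]
r3 m[G→φ2] = [9, 3]
r3 m[A→φ2] = [5, 5]
r3 m[A→φ4] = [5, 9]
r3 m[B→φ4] = [1, 1]
r3 m[J→φ3] = [1, 1]
r3 m[S→φ0] = [5, 8]
r3 m[S→φ3] = [4, 4]
r4 m[φ0→P] = [20, 32]
r4 m[φ0→S] = [36, 12]
r4 m[φ1→P] = [81, 18]
r4 m[φ1→G] = [36, 12]
r4 m[φ2→G] = [45, 25]
r4 m[φ2→A] = [15, 81]
r4 m[φ3→J] = [32, 20]
r4 m[φ3→S] = [5, 8]
r4 m[φ4→A] = [5, 5]
r4 m[φ4→B] = [45, 45]
r4 m[P→φ0] = [81, 18]
r4 m[P→φ1] = [20, 32]
r4 m[G→φ1] = [45, 25]
r4 m[G→φ2] = [36, 12]
r4 m[A→φ2] = [5, 5]
r4 m[A→φ4] = [15, 81]
r4 m[B→φ4] = [1, 1]
r4 m[J→φ3] = [1, 1]
r4 m[S→φ0] = [5, 8]
r4 m[S→φ3] = [36, 12]
r5 m[φ0→P] = [20, 32]
r5 m[φ0→S] = [324, 81]
r5 m[φ1→P] = [405, 90]
r5 m[φ1→G] = [180, 96]
r5 m[φ2→G] = [45, 25]
r5 m[φ2→A] = [60, 324]
r5 m[φ3→J] = [96, 180]
r5 m[φ3→S] = [5, 8]
r5 m[φ4→A] = [5, 5]
r5 m[φ4→B] = [405, 405]
r5 m[P→φ0] = [81, 18]
r5 m[P→φ1] = [20, 32]
r5 m[G→φ1] = [45, 25]
r5 m[G→φ2] = [36, 12]
r5 m[A→φ2] = [5, 5]
r5 m[A→φ4] = [15, 81]
r5 m[B→φ4] = [1, 1]
r5 m[J→φ3] = [1, 1]
r5 m[S→φ0] = [5, 8]
r5 m[S→φ3] = [36, 12]
r6 m[φ0→P] = [20, 32]
r6 m[φ0→S] = [324, 81]
r6 m[φ1→P] = [405, 90]
r6 m[φ1→G] = [180, 96]
r6 m[φ2→G] = [45, 25]
r6 m[φ2→A] = [60, 324]
r6 m[φ3→J] = [96, 180]
r6 m[φ3→S] = [5, 8]
r6 m[φ4→A] = [5, 5]
r6 m[φ4→B] = [405, 405]
r6 m[P→φ0] = [405, 90]
r6 m[P→φ1] = [20, 32]
r6 m[G→φ1] = [45, 25]
r6 m[G→φ2] = [180, 96]
r6 m[A→φ2] = [5, 5]
r6 m[A→φ4] = [60, 324]
r6 m[B→φ4] = [1, 1]
r6 m[J→φ3] = [1, 1]
r6 m[S→φ0] = [5, 8]
r6 m[S→φ3] = [324, 81]
r7 m[φ0→P] = [20, 32]
r7 m[φ0→S] = [1620, 405]
r7 m[φ1→P] = [405, 90]
r7 m[φ1→G] = [180, 96]
r7 m[φ2→G] = [45, 25]
r7 m[φ2→A] = [480, 1620]
r7 m[φ3→J] = [648, 1620]
r7 m[φ3→S] = [5, 8]
r7 m[φ4→A] = [5, 5]
r7 m[φ4→B] = [1620, 1620]
r7 m[P→φ0] = [405, 90]
r7 m[P→φ1] = [20, 32]
r7 m[G→φ1] = [45, 25]
r7 m[G→φ2] = [180, 96]
r7 m[A→φ2] = [5, 5]
r7 m[A→φ4] = [60, 324]
r7 m[B→φ4] = [1, 1]
r7 m[J→φ3] = [1, 1]
r7 m[S→φ0] = [5, 8]
r7 m[S→φ3] = [324, 81]
r8 m[φ0→P] = [20, 32]
r8 m[φ0→S] = [1620, 405]
r8 m[φ1→P] = [405, 90]
r8 m[φ1→G] = [180, 96]
r8 m[φ2→G] = [45, 25]
r8 m[φ2→A] = [480, 1620]
r8 m[φ3→J] = [648, 1620]
r8 m[φ3→S] = [5, 8]
r8 m[φ4→A] = [5, 5]
r8 m[φ4→B] = [1620, 1620]
r8 m[P→φ0] = [405, 90]
r8 m[P→φ1] = [20, 32]
r8 m[G→φ1] = [45, 25]
r8 m[G→φ2] = [180, 96]
r8 m[A→φ2] = [5, 5]
r8 m[A→φ4] = [480, 1620]
r8 m[B→φ4] = [1, 1]
r8 m[J→φ3] = [1, 1]
r8 m[S→φ0] = [5, 8]
r8 m[S→φ3] = [1620, 405]
r9 m[φ0→P] = [20, 32]
r9 m[φ0→S] = [1620, 405]
r9 m[φ1→P] = [405, 90]
r9 m[φ1→G] = [180, 96]
r9 m[φ2→G] = [45, 25]
r9 m[φ2→A] = [480, 1620]
r9 m[φ3→J] = [3240, 8100]
r9 m[φ3→S] = [5, 8]
r9 m[φ4→A] = [5, 5]
r9 m[φ4→B] = [8100, 8100]
r9 m[P→φ0] = [405, 90]
r9 m[P→φ1] = [20, 32]
r9 m[G→φ1] = [45, 25]
r9 m[G→φ2] = [180, 96]
r9 m[A→φ2] = [5, 5]
r9 m[A→φ4] = [480, 1620]
r9 m[B→φ4] = [1, 1]
r9 m[J→φ3] = [1, 1]
r9 m[S→φ0] = [5, 8]
r9 m[S→φ3] = [1620, 405]
r10 m[φ0→P] = [20, 32]
r10 m[φ0→S] = [1620, 405]
r10 m[φ1→P] = [405, 90]
r10 m[φ1→G] = [180, 96]
r10 m[φ2→G] = [45, 25]
r10 m[φ2→A] = [480, 1620]
r10 m[φ3→J] = [3240, 8100]
r10 m[φ3→S] = [5, 8]
r10 m[φ4→A] = [5, 5]
r10 m[φ4→B] = [8100, 8100]
r10 m[P→φ0] = [405, 90]
r10 m[P→φ1] = [20, 32]
r10 m[G→φ1] = [45, 25]
r10 m[G→φ2] = [180, 96]
r10 m[A→φ2] = [5, 5]
r10 m[A→φ4] = [480, 1620]
r10 m[B→φ4] = [1, 1]
r10 m[J→φ3] = [1, 1]
r10 m[S→φ0] = [5, 8]
r10 m[S→φ3] = [1620, 405]
fixed point reached at round 10
b[P] = ⊗ incoming = [8100, 2880]

b[P] = [8100, 2880]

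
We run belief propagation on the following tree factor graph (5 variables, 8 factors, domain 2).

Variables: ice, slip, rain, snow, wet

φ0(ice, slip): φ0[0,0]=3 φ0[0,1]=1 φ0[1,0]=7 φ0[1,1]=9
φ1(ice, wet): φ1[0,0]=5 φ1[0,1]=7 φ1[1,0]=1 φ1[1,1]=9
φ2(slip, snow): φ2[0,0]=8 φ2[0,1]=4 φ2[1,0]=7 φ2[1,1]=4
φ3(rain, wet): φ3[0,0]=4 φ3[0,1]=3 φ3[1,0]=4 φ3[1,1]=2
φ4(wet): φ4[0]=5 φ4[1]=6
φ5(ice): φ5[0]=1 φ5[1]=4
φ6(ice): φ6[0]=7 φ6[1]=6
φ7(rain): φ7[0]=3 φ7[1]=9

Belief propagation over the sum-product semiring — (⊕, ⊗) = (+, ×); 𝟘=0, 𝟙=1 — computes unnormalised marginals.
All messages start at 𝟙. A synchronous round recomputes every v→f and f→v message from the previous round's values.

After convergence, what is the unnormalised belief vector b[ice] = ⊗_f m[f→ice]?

b[ice] = [767886, 7457616]

init: all messages = 𝟙 over 2 values
r1 m[φ0→ice] = [4, 16]
r1 m[φ0→slip] = [10, 10]
r1 m[φ1→ice] = [12, 10]
r1 m[φ1→wet] = [6, 16]
r1 m[φ2→slip] = [12, 11]
r1 m[φ2→snow] = [15, 8]
r1 m[φ3→rain] = [7, 6]
r1 m[φ3→wet] = [8, 5]
r1 m[φ4→wet] = [5, 6]
r1 m[φ5→ice] = [1, 4]
r1 m[φ6→ice] = [7, 6]
r1 m[φ7→rain] = [3, 9]
r1 m[ice→φ0] = [1, 1]
r1 m[ice→φ1] = [1, 1]
r1 m[ice→φ5] = [1, 1]
r1 m[ice→φ6] = [1, 1]
r1 m[slip→φ0] = [1, 1]
r1 m[slip→φ2] = [1, 1]
r1 m[rain→φ3] = [1, 1]
r1 m[rain→φ7] = [1, 1]
r1 m[snow→φ2] = [1, 1]
r1 m[wet→φ1] = [1, 1]
r1 m[wet→φ3] = [1, 1]
r1 m[wet→φ4] = [1, 1]
r2 m[φ0→ice] = [4, 16]
r2 m[φ0→slip] = [10, 10]
r2 m[φ1→ice] = [12, 10]
r2 m[φ1→wet] = [6, 16]
r2 m[φ2→slip] = [12, 11]
r2 m[φ2→snow] = [15, 8]
r2 m[φ3→rain] = [7, 6]
r2 m[φ3→wet] = [8, 5]
r2 m[φ4→wet] = [5, 6]
r2 m[φ5→ice] = [1, 4]
r2 m[φ6→ice] = [7, 6]
r2 m[φ7→rain] = [3, 9]
r2 m[ice→φ0] = [84, 240]
r2 m[ice→φ1] = [28, 384]
r2 m[ice→φ5] = [336, 960]
r2 m[ice→φ6] = [48, 640]
r2 m[slip→φ0] = [12, 11]
r2 m[slip→φ2] = [10, 10]
r2 m[rain→φ3] = [3, 9]
r2 m[rain→φ7] = [7, 6]
r2 m[snow→φ2] = [1, 1]
r2 m[wet→φ1] = [40, 30]
r2 m[wet→φ3] = [30, 96]
r2 m[wet→φ4] = [48, 80]
r3 m[φ0→ice] = [47, 183]
r3 m[φ0→slip] = [1932, 2244]
r3 m[φ1→ice] = [410, 310]
r3 m[φ1→wet] = [524, 3652]
r3 m[φ2→slip] = [12, 11]
r3 m[φ2→snow] = [150, 80]
r3 m[φ3→rain] = [408, 312]
r3 m[φ3→wet] = [48, 27]
r3 m[φ4→wet] = [5, 6]
r3 m[φ5→ice] = [1, 4]
r3 m[φ6→ice] = [7, 6]
r3 m[φ7→rain] = [3, 9]
r3 m[ice→φ0] = [84, 240]
r3 m[ice→φ1] = [28, 384]
r3 m[ice→φ5] = [336, 960]
r3 m[ice→φ6] = [48, 640]
r3 m[slip→φ0] = [12, 11]
r3 m[slip→φ2] = [10, 10]
r3 m[rain→φ3] = [3, 9]
r3 m[rain→φ7] = [7, 6]
r3 m[snow→φ2] = [1, 1]
r3 m[wet→φ1] = [40, 30]
r3 m[wet→φ3] = [30, 96]
r3 m[wet→φ4] = [48, 80]
r4 m[φ0→ice] = [47, 183]
r4 m[φ0→slip] = [1932, 2244]
r4 m[φ1→ice] = [410, 310]
r4 m[φ1→wet] = [524, 3652]
r4 m[φ2→slip] = [12, 11]
r4 m[φ2→snow] = [150, 80]
r4 m[φ3→rain] = [408, 312]
r4 m[φ3→wet] = [48, 27]
r4 m[φ4→wet] = [5, 6]
r4 m[φ5→ice] = [1, 4]
r4 m[φ6→ice] = [7, 6]
r4 m[φ7→rain] = [3, 9]
r4 m[ice→φ0] = [2870, 7440]
r4 m[ice→φ1] = [329, 4392]
r4 m[ice→φ5] = [134890, 340380]
r4 m[ice→φ6] = [19270, 226920]
r4 m[slip→φ0] = [12, 11]
r4 m[slip→φ2] = [1932, 2244]
r4 m[rain→φ3] = [3, 9]
r4 m[rain→φ7] = [408, 312]
r4 m[snow→φ2] = [1, 1]
r4 m[wet→φ1] = [240, 162]
r4 m[wet→φ3] = [2620, 21912]
r4 m[wet→φ4] = [25152, 98604]
r5 m[φ0→ice] = [47, 183]
r5 m[φ0→slip] = [60690, 69830]
r5 m[φ1→ice] = [2334, 1698]
r5 m[φ1→wet] = [6037, 41831]
r5 m[φ2→slip] = [12, 11]
r5 m[φ2→snow] = [31164, 16704]
r5 m[φ3→rain] = [76216, 54304]
r5 m[φ3→wet] = [48, 27]
r5 m[φ4→wet] = [5, 6]
r5 m[φ5→ice] = [1, 4]
r5 m[φ6→ice] = [7, 6]
r5 m[φ7→rain] = [3, 9]
r5 m[ice→φ0] = [2870, 7440]
r5 m[ice→φ1] = [329, 4392]
r5 m[ice→φ5] = [134890, 340380]
r5 m[ice→φ6] = [19270, 226920]
r5 m[slip→φ0] = [12, 11]
r5 m[slip→φ2] = [1932, 2244]
r5 m[rain→φ3] = [3, 9]
r5 m[rain→φ7] = [408, 312]
r5 m[snow→φ2] = [1, 1]
r5 m[wet→φ1] = [240, 162]
r5 m[wet→φ3] = [2620, 21912]
r5 m[wet→φ4] = [25152, 98604]
r6 m[φ0→ice] = [47, 183]
r6 m[φ0→slip] = [60690, 69830]
r6 m[φ1→ice] = [2334, 1698]
r6 m[φ1→wet] = [6037, 41831]
r6 m[φ2→slip] = [12, 11]
r6 m[φ2→snow] = [31164, 16704]
r6 m[φ3→rain] = [76216, 54304]
r6 m[φ3→wet] = [48, 27]
r6 m[φ4→wet] = [5, 6]
r6 m[φ5→ice] = [1, 4]
r6 m[φ6→ice] = [7, 6]
r6 m[φ7→rain] = [3, 9]
r6 m[ice→φ0] = [16338, 40752]
r6 m[ice→φ1] = [329, 4392]
r6 m[ice→φ5] = [767886, 1864404]
r6 m[ice→φ6] = [109698, 1242936]
r6 m[slip→φ0] = [12, 11]
r6 m[slip→φ2] = [60690, 69830]
r6 m[rain→φ3] = [3, 9]
r6 m[rain→φ7] = [76216, 54304]
r6 m[snow→φ2] = [1, 1]
r6 m[wet→φ1] = [240, 162]
r6 m[wet→φ3] = [30185, 250986]
r6 m[wet→φ4] = [289776, 1129437]
r7 m[φ0→ice] = [47, 183]
r7 m[φ0→slip] = [334278, 383106]
r7 m[φ1→ice] = [2334, 1698]
r7 m[φ1→wet] = [6037, 41831]
r7 m[φ2→slip] = [12, 11]
r7 m[φ2→snow] = [974330, 522080]
r7 m[φ3→rain] = [873698, 622712]
r7 m[φ3→wet] = [48, 27]
r7 m[φ4→wet] = [5, 6]
r7 m[φ5→ice] = [1, 4]
r7 m[φ6→ice] = [7, 6]
r7 m[φ7→rain] = [3, 9]
r7 m[ice→φ0] = [16338, 40752]
r7 m[ice→φ1] = [329, 4392]
r7 m[ice→φ5] = [767886, 1864404]
r7 m[ice→φ6] = [109698, 1242936]
r7 m[slip→φ0] = [12, 11]
r7 m[slip→φ2] = [60690, 69830]
r7 m[rain→φ3] = [3, 9]
r7 m[rain→φ7] = [76216, 54304]
r7 m[snow→φ2] = [1, 1]
r7 m[wet→φ1] = [240, 162]
r7 m[wet→φ3] = [30185, 250986]
r7 m[wet→φ4] = [289776, 1129437]
r8 m[φ0→ice] = [47, 183]
r8 m[φ0→slip] = [334278, 383106]
r8 m[φ1→ice] = [2334, 1698]
r8 m[φ1→wet] = [6037, 41831]
r8 m[φ2→slip] = [12, 11]
r8 m[φ2→snow] = [974330, 522080]
r8 m[φ3→rain] = [873698, 622712]
r8 m[φ3→wet] = [48, 27]
r8 m[φ4→wet] = [5, 6]
r8 m[φ5→ice] = [1, 4]
r8 m[φ6→ice] = [7, 6]
r8 m[φ7→rain] = [3, 9]
r8 m[ice→φ0] = [16338, 40752]
r8 m[ice→φ1] = [329, 4392]
r8 m[ice→φ5] = [767886, 1864404]
r8 m[ice→φ6] = [109698, 1242936]
r8 m[slip→φ0] = [12, 11]
r8 m[slip→φ2] = [334278, 383106]
r8 m[rain→φ3] = [3, 9]
r8 m[rain→φ7] = [873698, 622712]
r8 m[snow→φ2] = [1, 1]
r8 m[wet→φ1] = [240, 162]
r8 m[wet→φ3] = [30185, 250986]
r8 m[wet→φ4] = [289776, 1129437]
r9 m[φ0→ice] = [47, 183]
r9 m[φ0→slip] = [334278, 383106]
r9 m[φ1→ice] = [2334, 1698]
r9 m[φ1→wet] = [6037, 41831]
r9 m[φ2→slip] = [12, 11]
r9 m[φ2→snow] = [5355966, 2869536]
r9 m[φ3→rain] = [873698, 622712]
r9 m[φ3→wet] = [48, 27]
r9 m[φ4→wet] = [5, 6]
r9 m[φ5→ice] = [1, 4]
r9 m[φ6→ice] = [7, 6]
r9 m[φ7→rain] = [3, 9]
r9 m[ice→φ0] = [16338, 40752]
r9 m[ice→φ1] = [329, 4392]
r9 m[ice→φ5] = [767886, 1864404]
r9 m[ice→φ6] = [109698, 1242936]
r9 m[slip→φ0] = [12, 11]
r9 m[slip→φ2] = [334278, 383106]
r9 m[rain→φ3] = [3, 9]
r9 m[rain→φ7] = [873698, 622712]
r9 m[snow→φ2] = [1, 1]
r9 m[wet→φ1] = [240, 162]
r9 m[wet→φ3] = [30185, 250986]
r9 m[wet→φ4] = [289776, 1129437]
r10 m[φ0→ice] = [47, 183]
r10 m[φ0→slip] = [334278, 383106]
r10 m[φ1→ice] = [2334, 1698]
r10 m[φ1→wet] = [6037, 41831]
r10 m[φ2→slip] = [12, 11]
r10 m[φ2→snow] = [5355966, 2869536]
r10 m[φ3→rain] = [873698, 622712]
r10 m[φ3→wet] = [48, 27]
r10 m[φ4→wet] = [5, 6]
r10 m[φ5→ice] = [1, 4]
r10 m[φ6→ice] = [7, 6]
r10 m[φ7→rain] = [3, 9]
r10 m[ice→φ0] = [16338, 40752]
r10 m[ice→φ1] = [329, 4392]
r10 m[ice→φ5] = [767886, 1864404]
r10 m[ice→φ6] = [109698, 1242936]
r10 m[slip→φ0] = [12, 11]
r10 m[slip→φ2] = [334278, 383106]
r10 m[rain→φ3] = [3, 9]
r10 m[rain→φ7] = [873698, 622712]
r10 m[snow→φ2] = [1, 1]
r10 m[wet→φ1] = [240, 162]
r10 m[wet→φ3] = [30185, 250986]
r10 m[wet→φ4] = [289776, 1129437]
fixed point reached at round 10
b[ice] = ⊗ incoming = [767886, 7457616]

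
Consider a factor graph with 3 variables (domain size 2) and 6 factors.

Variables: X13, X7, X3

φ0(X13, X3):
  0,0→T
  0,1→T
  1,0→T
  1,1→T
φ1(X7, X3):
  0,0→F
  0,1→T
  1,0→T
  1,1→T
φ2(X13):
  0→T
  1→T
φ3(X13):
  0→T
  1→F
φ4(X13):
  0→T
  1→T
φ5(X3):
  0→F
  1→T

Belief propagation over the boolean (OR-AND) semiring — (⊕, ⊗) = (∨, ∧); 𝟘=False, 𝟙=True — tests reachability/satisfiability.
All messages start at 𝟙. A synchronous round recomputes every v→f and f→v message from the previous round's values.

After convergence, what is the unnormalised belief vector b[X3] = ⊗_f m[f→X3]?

b[X3] = [F, T]

init: all messages = 𝟙 over 2 values
r1 m[φ0→X13] = [T, T]
r1 m[φ0→X3] = [T, T]
r1 m[φ1→X7] = [T, T]
r1 m[φ1→X3] = [T, T]
r1 m[φ2→X13] = [T, T]
r1 m[φ3→X13] = [T, F]
r1 m[φ4→X13] = [T, T]
r1 m[φ5→X3] = [F, T]
r1 m[X13→φ0] = [T, T]
r1 m[X13→φ2] = [T, T]
r1 m[X13→φ3] = [T, T]
r1 m[X13→φ4] = [T, T]
r1 m[X7→φ1] = [T, T]
r1 m[X3→φ0] = [T, T]
r1 m[X3→φ1] = [T, T]
r1 m[X3→φ5] = [T, T]
r2 m[φ0→X13] = [T, T]
r2 m[φ0→X3] = [T, T]
r2 m[φ1→X7] = [T, T]
r2 m[φ1→X3] = [T, T]
r2 m[φ2→X13] = [T, T]
r2 m[φ3→X13] = [T, F]
r2 m[φ4→X13] = [T, T]
r2 m[φ5→X3] = [F, T]
r2 m[X13→φ0] = [T, F]
r2 m[X13→φ2] = [T, F]
r2 m[X13→φ3] = [T, T]
r2 m[X13→φ4] = [T, F]
r2 m[X7→φ1] = [T, T]
r2 m[X3→φ0] = [F, T]
r2 m[X3→φ1] = [F, T]
r2 m[X3→φ5] = [T, T]
r3 m[φ0→X13] = [T, T]
r3 m[φ0→X3] = [T, T]
r3 m[φ1→X7] = [T, T]
r3 m[φ1→X3] = [T, T]
r3 m[φ2→X13] = [T, T]
r3 m[φ3→X13] = [T, F]
r3 m[φ4→X13] = [T, T]
r3 m[φ5→X3] = [F, T]
r3 m[X13→φ0] = [T, F]
r3 m[X13→φ2] = [T, F]
r3 m[X13→φ3] = [T, T]
r3 m[X13→φ4] = [T, F]
r3 m[X7→φ1] = [T, T]
r3 m[X3→φ0] = [F, T]
r3 m[X3→φ1] = [F, T]
r3 m[X3→φ5] = [T, T]
fixed point reached at round 3
b[X3] = ⊗ incoming = [F, T]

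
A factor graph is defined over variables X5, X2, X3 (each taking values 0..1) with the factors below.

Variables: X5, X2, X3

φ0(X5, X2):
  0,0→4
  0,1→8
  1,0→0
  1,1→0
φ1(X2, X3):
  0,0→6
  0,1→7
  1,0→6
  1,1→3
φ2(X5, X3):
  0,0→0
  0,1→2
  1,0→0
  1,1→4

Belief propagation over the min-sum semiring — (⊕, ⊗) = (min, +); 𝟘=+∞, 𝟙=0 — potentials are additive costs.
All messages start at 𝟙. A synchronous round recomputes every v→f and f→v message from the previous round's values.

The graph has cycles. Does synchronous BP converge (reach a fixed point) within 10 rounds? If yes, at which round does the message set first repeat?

init: all messages = 𝟙 over 2 values
r1 m[φ0→X5] = [4, 0]
r1 m[φ0→X2] = [0, 0]
r1 m[φ1→X2] = [6, 3]
r1 m[φ1→X3] = [6, 3]
r1 m[φ2→X5] = [0, 0]
r1 m[φ2→X3] = [0, 2]
r1 m[X5→φ0] = [0, 0]
r1 m[X5→φ2] = [0, 0]
r1 m[X2→φ0] = [0, 0]
r1 m[X2→φ1] = [0, 0]
r1 m[X3→φ1] = [0, 0]
r1 m[X3→φ2] = [0, 0]
r2 m[φ0→X5] = [4, 0]
r2 m[φ0→X2] = [0, 0]
r2 m[φ1→X2] = [6, 3]
r2 m[φ1→X3] = [6, 3]
r2 m[φ2→X5] = [0, 0]
r2 m[φ2→X3] = [0, 2]
r2 m[X5→φ0] = [0, 0]
r2 m[X5→φ2] = [4, 0]
r2 m[X2→φ0] = [6, 3]
r2 m[X2→φ1] = [0, 0]
r2 m[X3→φ1] = [0, 2]
r2 m[X3→φ2] = [6, 3]
r3 m[φ0→X5] = [10, 3]
r3 m[φ0→X2] = [0, 0]
r3 m[φ1→X2] = [6, 5]
r3 m[φ1→X3] = [6, 3]
r3 m[φ2→X5] = [5, 6]
r3 m[φ2→X3] = [0, 4]
r3 m[X5→φ0] = [0, 0]
r3 m[X5→φ2] = [4, 0]
r3 m[X2→φ0] = [6, 3]
r3 m[X2→φ1] = [0, 0]
r3 m[X3→φ1] = [0, 2]
r3 m[X3→φ2] = [6, 3]
r4 m[φ0→X5] = [10, 3]
r4 m[φ0→X2] = [0, 0]
r4 m[φ1→X2] = [6, 5]
r4 m[φ1→X3] = [6, 3]
r4 m[φ2→X5] = [5, 6]
r4 m[φ2→X3] = [0, 4]
r4 m[X5→φ0] = [5, 6]
r4 m[X5→φ2] = [10, 3]
r4 m[X2→φ0] = [6, 5]
r4 m[X2→φ1] = [0, 0]
r4 m[X3→φ1] = [0, 4]
r4 m[X3→φ2] = [6, 3]
r5 m[φ0→X5] = [10, 5]
r5 m[φ0→X2] = [6, 6]
r5 m[φ1→X2] = [6, 6]
r5 m[φ1→X3] = [6, 3]
r5 m[φ2→X5] = [5, 6]
r5 m[φ2→X3] = [3, 7]
r5 m[X5→φ0] = [5, 6]
r5 m[X5→φ2] = [10, 3]
r5 m[X2→φ0] = [6, 5]
r5 m[X2→φ1] = [0, 0]
r5 m[X3→φ1] = [0, 4]
r5 m[X3→φ2] = [6, 3]
r6 m[φ0→X5] = [10, 5]
r6 m[φ0→X2] = [6, 6]
r6 m[φ1→X2] = [6, 6]
r6 m[φ1→X3] = [6, 3]
r6 m[φ2→X5] = [5, 6]
r6 m[φ2→X3] = [3, 7]
r6 m[X5→φ0] = [5, 6]
r6 m[X5→φ2] = [10, 5]
r6 m[X2→φ0] = [6, 6]
r6 m[X2→φ1] = [6, 6]
r6 m[X3→φ1] = [3, 7]
r6 m[X3→φ2] = [6, 3]
r7 m[φ0→X5] = [10, 6]
r7 m[φ0→X2] = [6, 6]
r7 m[φ1→X2] = [9, 9]
r7 m[φ1→X3] = [12, 9]
r7 m[φ2→X5] = [5, 6]
r7 m[φ2→X3] = [5, 9]
r7 m[X5→φ0] = [5, 6]
r7 m[X5→φ2] = [10, 5]
r7 m[X2→φ0] = [6, 6]
r7 m[X2→φ1] = [6, 6]
r7 m[X3→φ1] = [3, 7]
r7 m[X3→φ2] = [6, 3]
r8 m[φ0→X5] = [10, 6]
r8 m[φ0→X2] = [6, 6]
r8 m[φ1→X2] = [9, 9]
r8 m[φ1→X3] = [12, 9]
r8 m[φ2→X5] = [5, 6]
r8 m[φ2→X3] = [5, 9]
r8 m[X5→φ0] = [5, 6]
r8 m[X5→φ2] = [10, 6]
r8 m[X2→φ0] = [9, 9]
r8 m[X2→φ1] = [6, 6]
r8 m[X3→φ1] = [5, 9]
r8 m[X3→φ2] = [12, 9]
r9 m[φ0→X5] = [13, 9]
r9 m[φ0→X2] = [6, 6]
r9 m[φ1→X2] = [11, 11]
r9 m[φ1→X3] = [12, 9]
r9 m[φ2→X5] = [11, 12]
r9 m[φ2→X3] = [6, 10]
r9 m[X5→φ0] = [5, 6]
r9 m[X5→φ2] = [10, 6]
r9 m[X2→φ0] = [9, 9]
r9 m[X2→φ1] = [6, 6]
r9 m[X3→φ1] = [5, 9]
r9 m[X3→φ2] = [12, 9]
r10 m[φ0→X5] = [13, 9]
r10 m[φ0→X2] = [6, 6]
r10 m[φ1→X2] = [11, 11]
r10 m[φ1→X3] = [12, 9]
r10 m[φ2→X5] = [11, 12]
r10 m[φ2→X3] = [6, 10]
r10 m[X5→φ0] = [11, 12]
r10 m[X5→φ2] = [13, 9]
r10 m[X2→φ0] = [11, 11]
r10 m[X2→φ1] = [6, 6]
r10 m[X3→φ1] = [6, 10]
r10 m[X3→φ2] = [12, 9]
no fixed point within 10 rounds

NOT CONVERGED within 10 rounds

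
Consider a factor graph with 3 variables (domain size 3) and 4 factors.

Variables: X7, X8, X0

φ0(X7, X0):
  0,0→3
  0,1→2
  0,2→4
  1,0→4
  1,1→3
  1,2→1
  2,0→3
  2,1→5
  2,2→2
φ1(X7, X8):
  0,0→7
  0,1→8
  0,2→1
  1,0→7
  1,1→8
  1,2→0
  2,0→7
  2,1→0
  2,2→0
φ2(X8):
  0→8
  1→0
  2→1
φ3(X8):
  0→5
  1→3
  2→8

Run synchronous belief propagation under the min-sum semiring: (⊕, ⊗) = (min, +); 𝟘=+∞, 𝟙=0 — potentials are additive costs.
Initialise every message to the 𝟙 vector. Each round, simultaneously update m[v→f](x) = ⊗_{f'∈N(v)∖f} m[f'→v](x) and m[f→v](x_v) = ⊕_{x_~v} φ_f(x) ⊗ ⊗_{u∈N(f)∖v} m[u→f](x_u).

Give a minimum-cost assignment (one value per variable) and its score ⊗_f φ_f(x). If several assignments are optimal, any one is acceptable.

init: all messages = 𝟙 over 3 values
r1 m[φ0→X7] = [2, 1, 2]
r1 m[φ0→X0] = [3, 2, 1]
r1 m[φ1→X7] = [1, 0, 0]
r1 m[φ1→X8] = [7, 0, 0]
r1 m[φ2→X8] = [8, 0, 1]
r1 m[φ3→X8] = [5, 3, 8]
r1 m[X7→φ0] = [0, 0, 0]
r1 m[X7→φ1] = [0, 0, 0]
r1 m[X8→φ1] = [0, 0, 0]
r1 m[X8→φ2] = [0, 0, 0]
r1 m[X8→φ3] = [0, 0, 0]
r1 m[X0→φ0] = [0, 0, 0]
r2 m[φ0→X7] = [2, 1, 2]
r2 m[φ0→X0] = [3, 2, 1]
r2 m[φ1→X7] = [1, 0, 0]
r2 m[φ1→X8] = [7, 0, 0]
r2 m[φ2→X8] = [8, 0, 1]
r2 m[φ3→X8] = [5, 3, 8]
r2 m[X7→φ0] = [1, 0, 0]
r2 m[X7→φ1] = [2, 1, 2]
r2 m[X8→φ1] = [13, 3, 9]
r2 m[X8→φ2] = [12, 3, 8]
r2 m[X8→φ3] = [15, 0, 1]
r2 m[X0→φ0] = [0, 0, 0]
r3 m[φ0→X7] = [2, 1, 2]
r3 m[φ0→X0] = [3, 3, 1]
r3 m[φ1→X7] = [10, 9, 3]
r3 m[φ1→X8] = [8, 2, 1]
r3 m[φ2→X8] = [8, 0, 1]
r3 m[φ3→X8] = [5, 3, 8]
r3 m[X7→φ0] = [1, 0, 0]
r3 m[X7→φ1] = [2, 1, 2]
r3 m[X8→φ1] = [13, 3, 9]
r3 m[X8→φ2] = [12, 3, 8]
r3 m[X8→φ3] = [15, 0, 1]
r3 m[X0→φ0] = [0, 0, 0]
r4 m[φ0→X7] = [2, 1, 2]
r4 m[φ0→X0] = [3, 3, 1]
r4 m[φ1→X7] = [10, 9, 3]
r4 m[φ1→X8] = [8, 2, 1]
r4 m[φ2→X8] = [8, 0, 1]
r4 m[φ3→X8] = [5, 3, 8]
r4 m[X7→φ0] = [10, 9, 3]
r4 m[X7→φ1] = [2, 1, 2]
r4 m[X8→φ1] = [13, 3, 9]
r4 m[X8→φ2] = [13, 5, 9]
r4 m[X8→φ3] = [16, 2, 2]
r4 m[X0→φ0] = [0, 0, 0]
r5 m[φ0→X7] = [2, 1, 2]
r5 m[φ0→X0] = [6, 8, 5]
r5 m[φ1→X7] = [10, 9, 3]
r5 m[φ1→X8] = [8, 2, 1]
r5 m[φ2→X8] = [8, 0, 1]
r5 m[φ3→X8] = [5, 3, 8]
r5 m[X7→φ0] = [10, 9, 3]
r5 m[X7→φ1] = [2, 1, 2]
r5 m[X8→φ1] = [13, 3, 9]
r5 m[X8→φ2] = [13, 5, 9]
r5 m[X8→φ3] = [16, 2, 2]
r5 m[X0→φ0] = [0, 0, 0]
r6 m[φ0→X7] = [2, 1, 2]
r6 m[φ0→X0] = [6, 8, 5]
r6 m[φ1→X7] = [10, 9, 3]
r6 m[φ1→X8] = [8, 2, 1]
r6 m[φ2→X8] = [8, 0, 1]
r6 m[φ3→X8] = [5, 3, 8]
r6 m[X7→φ0] = [10, 9, 3]
r6 m[X7→φ1] = [2, 1, 2]
r6 m[X8→φ1] = [13, 3, 9]
r6 m[X8→φ2] = [13, 5, 9]
r6 m[X8→φ3] = [16, 2, 2]
r6 m[X0→φ0] = [0, 0, 0]
fixed point reached at round 6
traceback from X7: (X7=2, X8=1, X0=2), score=5

assignment: (X7=2, X8=1, X0=2); score = 5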